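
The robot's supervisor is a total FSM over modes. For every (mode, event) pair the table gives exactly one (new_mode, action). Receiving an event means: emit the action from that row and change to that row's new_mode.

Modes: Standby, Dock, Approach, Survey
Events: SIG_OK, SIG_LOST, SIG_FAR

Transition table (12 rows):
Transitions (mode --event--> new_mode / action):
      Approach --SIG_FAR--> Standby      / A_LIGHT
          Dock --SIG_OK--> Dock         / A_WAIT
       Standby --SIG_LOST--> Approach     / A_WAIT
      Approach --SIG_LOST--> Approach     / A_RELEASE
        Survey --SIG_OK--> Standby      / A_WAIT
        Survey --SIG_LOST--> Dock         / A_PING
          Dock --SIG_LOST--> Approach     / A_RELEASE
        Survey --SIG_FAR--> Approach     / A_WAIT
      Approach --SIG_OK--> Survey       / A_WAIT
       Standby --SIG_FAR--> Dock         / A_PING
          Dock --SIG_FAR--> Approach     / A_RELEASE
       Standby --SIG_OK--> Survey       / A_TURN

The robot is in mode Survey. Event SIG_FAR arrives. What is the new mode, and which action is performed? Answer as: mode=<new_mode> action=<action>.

current mode = Survey; filter table to that mode:
  (Survey, SIG_OK) → (Standby, A_WAIT)
  (Survey, SIG_LOST) → (Dock, A_PING)
  (Survey, SIG_FAR) → (Approach, A_WAIT)  ← event matches
event = SIG_FAR selects (Approach, A_WAIT)

mode=Approach action=A_WAIT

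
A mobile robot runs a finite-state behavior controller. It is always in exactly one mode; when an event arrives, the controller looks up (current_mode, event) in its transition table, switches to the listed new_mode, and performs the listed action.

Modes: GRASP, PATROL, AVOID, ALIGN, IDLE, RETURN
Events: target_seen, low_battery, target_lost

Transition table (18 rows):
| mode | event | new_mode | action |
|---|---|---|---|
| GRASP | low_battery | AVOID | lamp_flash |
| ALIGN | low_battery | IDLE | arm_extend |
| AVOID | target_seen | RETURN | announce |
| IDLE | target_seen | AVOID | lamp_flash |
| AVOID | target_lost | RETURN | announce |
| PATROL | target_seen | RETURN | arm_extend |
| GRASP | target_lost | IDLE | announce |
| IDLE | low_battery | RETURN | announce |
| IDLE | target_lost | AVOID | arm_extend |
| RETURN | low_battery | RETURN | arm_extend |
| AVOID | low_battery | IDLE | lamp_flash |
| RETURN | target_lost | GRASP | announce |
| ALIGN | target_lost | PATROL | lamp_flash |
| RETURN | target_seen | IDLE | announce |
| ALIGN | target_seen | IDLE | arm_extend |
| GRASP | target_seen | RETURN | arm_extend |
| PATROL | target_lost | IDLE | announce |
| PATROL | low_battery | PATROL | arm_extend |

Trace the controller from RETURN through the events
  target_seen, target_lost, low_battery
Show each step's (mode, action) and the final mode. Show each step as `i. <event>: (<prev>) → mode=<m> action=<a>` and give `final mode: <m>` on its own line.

final mode: IDLE

1. target_seen: (RETURN) → mode=IDLE action=announce
2. target_lost: (IDLE) → mode=AVOID action=arm_extend
3. low_battery: (AVOID) → mode=IDLE action=lamp_flash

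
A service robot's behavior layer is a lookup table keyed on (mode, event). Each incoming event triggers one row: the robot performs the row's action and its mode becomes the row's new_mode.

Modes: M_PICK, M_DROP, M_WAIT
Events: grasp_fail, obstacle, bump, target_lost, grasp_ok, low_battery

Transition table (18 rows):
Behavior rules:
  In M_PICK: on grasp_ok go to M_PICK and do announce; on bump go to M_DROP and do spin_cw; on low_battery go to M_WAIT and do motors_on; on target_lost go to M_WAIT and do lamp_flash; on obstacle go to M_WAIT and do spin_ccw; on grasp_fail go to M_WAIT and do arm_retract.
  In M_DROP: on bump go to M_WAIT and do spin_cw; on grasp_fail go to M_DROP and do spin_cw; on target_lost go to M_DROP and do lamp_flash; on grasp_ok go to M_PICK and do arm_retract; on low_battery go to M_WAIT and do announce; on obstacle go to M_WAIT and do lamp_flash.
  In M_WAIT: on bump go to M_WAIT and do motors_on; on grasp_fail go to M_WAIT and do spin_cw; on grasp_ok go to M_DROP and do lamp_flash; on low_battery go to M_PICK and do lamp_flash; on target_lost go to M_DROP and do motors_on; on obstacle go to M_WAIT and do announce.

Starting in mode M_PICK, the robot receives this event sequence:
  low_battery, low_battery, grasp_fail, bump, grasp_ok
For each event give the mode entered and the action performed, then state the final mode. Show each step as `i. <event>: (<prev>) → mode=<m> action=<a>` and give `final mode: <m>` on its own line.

final mode: M_DROP

1. low_battery: (M_PICK) → mode=M_WAIT action=motors_on
2. low_battery: (M_WAIT) → mode=M_PICK action=lamp_flash
3. grasp_fail: (M_PICK) → mode=M_WAIT action=arm_retract
4. bump: (M_WAIT) → mode=M_WAIT action=motors_on
5. grasp_ok: (M_WAIT) → mode=M_DROP action=lamp_flash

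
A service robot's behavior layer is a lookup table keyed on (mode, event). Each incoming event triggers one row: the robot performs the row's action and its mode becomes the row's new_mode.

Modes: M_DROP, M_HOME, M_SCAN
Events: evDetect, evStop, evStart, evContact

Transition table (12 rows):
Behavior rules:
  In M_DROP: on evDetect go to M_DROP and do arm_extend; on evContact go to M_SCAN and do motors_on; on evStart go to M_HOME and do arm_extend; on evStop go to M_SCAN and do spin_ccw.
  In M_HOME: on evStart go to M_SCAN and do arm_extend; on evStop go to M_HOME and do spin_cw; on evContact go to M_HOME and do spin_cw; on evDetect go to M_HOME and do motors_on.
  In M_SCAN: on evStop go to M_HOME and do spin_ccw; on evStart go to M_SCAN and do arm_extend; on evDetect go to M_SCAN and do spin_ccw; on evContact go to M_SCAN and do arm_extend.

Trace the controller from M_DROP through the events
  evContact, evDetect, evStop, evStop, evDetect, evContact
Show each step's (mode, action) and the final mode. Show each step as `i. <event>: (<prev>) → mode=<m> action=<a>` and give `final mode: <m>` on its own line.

1. evContact: (M_DROP) → mode=M_SCAN action=motors_on
2. evDetect: (M_SCAN) → mode=M_SCAN action=spin_ccw
3. evStop: (M_SCAN) → mode=M_HOME action=spin_ccw
4. evStop: (M_HOME) → mode=M_HOME action=spin_cw
5. evDetect: (M_HOME) → mode=M_HOME action=motors_on
6. evContact: (M_HOME) → mode=M_HOME action=spin_cw

final mode: M_HOME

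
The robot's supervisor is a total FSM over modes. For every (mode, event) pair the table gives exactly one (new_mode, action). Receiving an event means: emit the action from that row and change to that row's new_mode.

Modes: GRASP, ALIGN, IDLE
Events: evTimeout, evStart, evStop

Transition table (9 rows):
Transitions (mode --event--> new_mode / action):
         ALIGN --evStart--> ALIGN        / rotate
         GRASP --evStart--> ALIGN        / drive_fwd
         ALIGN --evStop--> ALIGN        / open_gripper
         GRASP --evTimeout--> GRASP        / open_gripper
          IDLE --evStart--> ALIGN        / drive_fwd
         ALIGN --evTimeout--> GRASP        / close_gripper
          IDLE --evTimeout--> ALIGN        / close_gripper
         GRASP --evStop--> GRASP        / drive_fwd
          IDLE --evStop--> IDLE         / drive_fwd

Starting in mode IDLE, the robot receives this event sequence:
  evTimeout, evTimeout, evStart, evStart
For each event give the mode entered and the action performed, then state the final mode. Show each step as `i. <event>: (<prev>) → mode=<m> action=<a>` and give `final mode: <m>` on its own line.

1. evTimeout: (IDLE) → mode=ALIGN action=close_gripper
2. evTimeout: (ALIGN) → mode=GRASP action=close_gripper
3. evStart: (GRASP) → mode=ALIGN action=drive_fwd
4. evStart: (ALIGN) → mode=ALIGN action=rotate

final mode: ALIGN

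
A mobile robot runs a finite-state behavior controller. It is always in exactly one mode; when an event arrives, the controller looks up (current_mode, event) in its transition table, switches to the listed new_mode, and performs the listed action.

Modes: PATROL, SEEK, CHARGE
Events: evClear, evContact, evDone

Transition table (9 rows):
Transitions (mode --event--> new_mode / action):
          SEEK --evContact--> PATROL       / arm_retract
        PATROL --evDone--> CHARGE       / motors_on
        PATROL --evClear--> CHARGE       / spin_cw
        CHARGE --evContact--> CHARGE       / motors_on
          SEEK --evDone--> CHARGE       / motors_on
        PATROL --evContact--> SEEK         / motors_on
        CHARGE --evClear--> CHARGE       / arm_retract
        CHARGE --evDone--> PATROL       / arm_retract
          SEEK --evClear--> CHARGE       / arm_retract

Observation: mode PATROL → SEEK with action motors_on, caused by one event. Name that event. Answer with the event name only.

evContact

try evClear: (PATROL, evClear) → (CHARGE, spin_cw)
try evContact: (PATROL, evContact) → (SEEK, motors_on)  ← matches
try evDone: (PATROL, evDone) → (CHARGE, motors_on)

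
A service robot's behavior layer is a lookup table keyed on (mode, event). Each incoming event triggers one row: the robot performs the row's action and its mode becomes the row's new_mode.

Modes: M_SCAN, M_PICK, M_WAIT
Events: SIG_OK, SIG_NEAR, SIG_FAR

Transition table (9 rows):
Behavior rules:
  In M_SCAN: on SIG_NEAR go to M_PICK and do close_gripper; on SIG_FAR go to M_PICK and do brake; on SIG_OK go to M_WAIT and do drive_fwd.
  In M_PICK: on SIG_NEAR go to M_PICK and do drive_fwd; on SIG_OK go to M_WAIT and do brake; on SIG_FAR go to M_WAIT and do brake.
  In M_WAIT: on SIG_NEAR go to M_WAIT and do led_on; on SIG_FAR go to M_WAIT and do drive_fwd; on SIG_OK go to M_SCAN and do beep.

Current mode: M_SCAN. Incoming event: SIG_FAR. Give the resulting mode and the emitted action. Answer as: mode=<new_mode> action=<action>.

mode=M_PICK action=brake

current mode = M_SCAN; filter table to that mode:
  (M_SCAN, SIG_NEAR) → (M_PICK, close_gripper)
  (M_SCAN, SIG_FAR) → (M_PICK, brake)  ← event matches
  (M_SCAN, SIG_OK) → (M_WAIT, drive_fwd)
event = SIG_FAR selects (M_PICK, brake)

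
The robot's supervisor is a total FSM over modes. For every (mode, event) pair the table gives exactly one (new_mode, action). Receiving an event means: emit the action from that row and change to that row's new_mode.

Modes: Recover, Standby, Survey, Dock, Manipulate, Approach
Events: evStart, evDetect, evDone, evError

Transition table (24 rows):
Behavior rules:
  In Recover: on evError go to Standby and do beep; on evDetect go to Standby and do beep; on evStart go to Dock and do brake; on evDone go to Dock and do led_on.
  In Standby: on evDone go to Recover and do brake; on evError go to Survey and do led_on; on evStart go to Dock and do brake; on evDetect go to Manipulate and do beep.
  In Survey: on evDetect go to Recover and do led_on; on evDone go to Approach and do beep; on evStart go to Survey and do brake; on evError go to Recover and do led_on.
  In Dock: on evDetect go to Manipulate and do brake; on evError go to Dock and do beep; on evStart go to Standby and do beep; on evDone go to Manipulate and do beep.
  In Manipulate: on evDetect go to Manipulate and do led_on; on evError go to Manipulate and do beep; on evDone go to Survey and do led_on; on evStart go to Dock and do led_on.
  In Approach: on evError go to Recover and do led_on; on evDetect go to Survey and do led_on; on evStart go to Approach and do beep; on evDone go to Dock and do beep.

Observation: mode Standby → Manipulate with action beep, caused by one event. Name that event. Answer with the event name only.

try evStart: (Standby, evStart) → (Dock, brake)
try evDetect: (Standby, evDetect) → (Manipulate, beep)  ← matches
try evDone: (Standby, evDone) → (Recover, brake)
try evError: (Standby, evError) → (Survey, led_on)

evDetect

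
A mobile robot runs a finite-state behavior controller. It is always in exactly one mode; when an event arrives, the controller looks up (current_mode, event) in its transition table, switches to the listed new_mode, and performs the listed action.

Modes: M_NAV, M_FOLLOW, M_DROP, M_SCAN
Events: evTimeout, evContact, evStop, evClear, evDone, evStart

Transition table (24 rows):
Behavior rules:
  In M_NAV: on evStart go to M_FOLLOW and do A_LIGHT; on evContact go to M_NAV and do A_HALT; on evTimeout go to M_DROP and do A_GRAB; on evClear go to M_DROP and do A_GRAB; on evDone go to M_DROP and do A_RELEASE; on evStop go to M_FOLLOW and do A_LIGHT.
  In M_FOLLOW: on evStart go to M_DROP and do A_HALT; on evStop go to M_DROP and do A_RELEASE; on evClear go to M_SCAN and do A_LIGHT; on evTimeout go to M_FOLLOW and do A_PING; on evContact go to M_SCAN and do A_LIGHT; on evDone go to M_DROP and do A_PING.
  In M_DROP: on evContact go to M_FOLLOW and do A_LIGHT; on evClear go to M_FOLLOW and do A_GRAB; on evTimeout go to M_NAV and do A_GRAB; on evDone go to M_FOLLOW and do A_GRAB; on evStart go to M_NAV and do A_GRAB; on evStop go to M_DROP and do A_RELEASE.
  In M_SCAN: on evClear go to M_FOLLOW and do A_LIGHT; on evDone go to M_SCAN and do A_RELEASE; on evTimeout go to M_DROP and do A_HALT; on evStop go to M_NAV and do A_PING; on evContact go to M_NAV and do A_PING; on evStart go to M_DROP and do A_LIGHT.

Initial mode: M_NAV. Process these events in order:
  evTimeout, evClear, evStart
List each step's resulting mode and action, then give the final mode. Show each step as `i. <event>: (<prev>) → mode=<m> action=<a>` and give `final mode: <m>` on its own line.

1. evTimeout: (M_NAV) → mode=M_DROP action=A_GRAB
2. evClear: (M_DROP) → mode=M_FOLLOW action=A_GRAB
3. evStart: (M_FOLLOW) → mode=M_DROP action=A_HALT

final mode: M_DROP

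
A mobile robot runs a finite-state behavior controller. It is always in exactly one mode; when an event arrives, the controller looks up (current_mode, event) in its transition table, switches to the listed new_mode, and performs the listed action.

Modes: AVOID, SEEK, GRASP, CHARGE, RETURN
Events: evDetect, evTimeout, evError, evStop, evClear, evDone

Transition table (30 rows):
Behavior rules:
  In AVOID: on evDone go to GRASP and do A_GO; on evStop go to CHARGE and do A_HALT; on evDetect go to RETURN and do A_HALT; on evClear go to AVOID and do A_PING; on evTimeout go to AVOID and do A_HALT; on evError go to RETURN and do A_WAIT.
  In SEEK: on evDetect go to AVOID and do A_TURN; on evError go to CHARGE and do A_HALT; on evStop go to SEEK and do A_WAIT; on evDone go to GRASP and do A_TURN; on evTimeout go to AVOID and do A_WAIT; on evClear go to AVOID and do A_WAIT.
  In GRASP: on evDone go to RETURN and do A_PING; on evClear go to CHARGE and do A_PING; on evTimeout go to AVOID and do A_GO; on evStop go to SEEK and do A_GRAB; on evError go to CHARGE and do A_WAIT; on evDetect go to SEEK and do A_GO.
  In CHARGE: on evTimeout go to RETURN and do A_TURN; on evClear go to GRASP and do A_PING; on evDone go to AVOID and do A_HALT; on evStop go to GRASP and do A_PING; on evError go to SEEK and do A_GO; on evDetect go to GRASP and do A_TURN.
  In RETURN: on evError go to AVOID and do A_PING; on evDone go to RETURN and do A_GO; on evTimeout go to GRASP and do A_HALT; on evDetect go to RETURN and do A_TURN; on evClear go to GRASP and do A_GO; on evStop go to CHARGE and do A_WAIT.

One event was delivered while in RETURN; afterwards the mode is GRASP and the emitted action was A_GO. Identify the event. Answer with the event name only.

try evDetect: (RETURN, evDetect) → (RETURN, A_TURN)
try evTimeout: (RETURN, evTimeout) → (GRASP, A_HALT)
try evError: (RETURN, evError) → (AVOID, A_PING)
try evStop: (RETURN, evStop) → (CHARGE, A_WAIT)
try evClear: (RETURN, evClear) → (GRASP, A_GO)  ← matches
try evDone: (RETURN, evDone) → (RETURN, A_GO)

evClear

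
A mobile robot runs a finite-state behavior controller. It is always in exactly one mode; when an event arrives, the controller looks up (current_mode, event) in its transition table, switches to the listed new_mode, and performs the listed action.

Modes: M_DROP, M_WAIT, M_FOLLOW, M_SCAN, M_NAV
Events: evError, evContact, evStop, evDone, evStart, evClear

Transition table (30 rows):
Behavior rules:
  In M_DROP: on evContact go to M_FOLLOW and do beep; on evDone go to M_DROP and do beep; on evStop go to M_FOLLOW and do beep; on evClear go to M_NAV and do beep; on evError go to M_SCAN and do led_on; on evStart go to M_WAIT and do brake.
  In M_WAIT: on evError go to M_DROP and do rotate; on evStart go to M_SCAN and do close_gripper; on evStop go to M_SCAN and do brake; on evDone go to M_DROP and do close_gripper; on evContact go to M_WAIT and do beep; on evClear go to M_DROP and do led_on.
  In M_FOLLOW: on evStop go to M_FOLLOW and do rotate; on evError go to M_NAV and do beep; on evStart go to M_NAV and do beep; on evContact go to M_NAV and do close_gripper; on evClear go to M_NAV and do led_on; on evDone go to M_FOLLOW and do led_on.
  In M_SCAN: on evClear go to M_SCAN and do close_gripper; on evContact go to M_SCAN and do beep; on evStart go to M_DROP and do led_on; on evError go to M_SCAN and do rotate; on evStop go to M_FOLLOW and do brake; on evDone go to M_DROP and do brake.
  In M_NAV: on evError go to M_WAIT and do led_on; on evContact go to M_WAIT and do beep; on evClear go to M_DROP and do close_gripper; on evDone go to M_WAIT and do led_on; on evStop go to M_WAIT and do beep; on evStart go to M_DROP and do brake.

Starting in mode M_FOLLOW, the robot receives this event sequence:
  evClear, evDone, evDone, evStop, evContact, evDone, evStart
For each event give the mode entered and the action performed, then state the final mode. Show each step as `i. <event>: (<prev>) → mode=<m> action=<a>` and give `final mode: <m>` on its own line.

final mode: M_SCAN

1. evClear: (M_FOLLOW) → mode=M_NAV action=led_on
2. evDone: (M_NAV) → mode=M_WAIT action=led_on
3. evDone: (M_WAIT) → mode=M_DROP action=close_gripper
4. evStop: (M_DROP) → mode=M_FOLLOW action=beep
5. evContact: (M_FOLLOW) → mode=M_NAV action=close_gripper
6. evDone: (M_NAV) → mode=M_WAIT action=led_on
7. evStart: (M_WAIT) → mode=M_SCAN action=close_gripper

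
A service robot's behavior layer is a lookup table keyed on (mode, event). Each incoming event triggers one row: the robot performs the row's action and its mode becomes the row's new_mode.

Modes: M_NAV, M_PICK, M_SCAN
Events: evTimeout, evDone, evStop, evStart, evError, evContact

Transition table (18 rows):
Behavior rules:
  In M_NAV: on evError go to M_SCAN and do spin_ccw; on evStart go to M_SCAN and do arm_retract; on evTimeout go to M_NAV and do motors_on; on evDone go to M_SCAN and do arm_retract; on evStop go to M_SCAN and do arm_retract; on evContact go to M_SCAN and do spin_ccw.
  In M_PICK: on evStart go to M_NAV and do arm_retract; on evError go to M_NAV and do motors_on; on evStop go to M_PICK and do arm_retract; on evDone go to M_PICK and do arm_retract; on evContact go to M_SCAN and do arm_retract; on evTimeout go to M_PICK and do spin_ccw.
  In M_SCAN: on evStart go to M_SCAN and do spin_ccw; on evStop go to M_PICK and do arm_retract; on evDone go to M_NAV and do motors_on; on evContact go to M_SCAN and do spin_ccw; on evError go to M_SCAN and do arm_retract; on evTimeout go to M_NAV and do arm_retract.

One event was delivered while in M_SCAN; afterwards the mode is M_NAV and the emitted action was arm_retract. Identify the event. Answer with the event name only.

evTimeout

try evTimeout: (M_SCAN, evTimeout) → (M_NAV, arm_retract)  ← matches
try evDone: (M_SCAN, evDone) → (M_NAV, motors_on)
try evStop: (M_SCAN, evStop) → (M_PICK, arm_retract)
try evStart: (M_SCAN, evStart) → (M_SCAN, spin_ccw)
try evError: (M_SCAN, evError) → (M_SCAN, arm_retract)
try evContact: (M_SCAN, evContact) → (M_SCAN, spin_ccw)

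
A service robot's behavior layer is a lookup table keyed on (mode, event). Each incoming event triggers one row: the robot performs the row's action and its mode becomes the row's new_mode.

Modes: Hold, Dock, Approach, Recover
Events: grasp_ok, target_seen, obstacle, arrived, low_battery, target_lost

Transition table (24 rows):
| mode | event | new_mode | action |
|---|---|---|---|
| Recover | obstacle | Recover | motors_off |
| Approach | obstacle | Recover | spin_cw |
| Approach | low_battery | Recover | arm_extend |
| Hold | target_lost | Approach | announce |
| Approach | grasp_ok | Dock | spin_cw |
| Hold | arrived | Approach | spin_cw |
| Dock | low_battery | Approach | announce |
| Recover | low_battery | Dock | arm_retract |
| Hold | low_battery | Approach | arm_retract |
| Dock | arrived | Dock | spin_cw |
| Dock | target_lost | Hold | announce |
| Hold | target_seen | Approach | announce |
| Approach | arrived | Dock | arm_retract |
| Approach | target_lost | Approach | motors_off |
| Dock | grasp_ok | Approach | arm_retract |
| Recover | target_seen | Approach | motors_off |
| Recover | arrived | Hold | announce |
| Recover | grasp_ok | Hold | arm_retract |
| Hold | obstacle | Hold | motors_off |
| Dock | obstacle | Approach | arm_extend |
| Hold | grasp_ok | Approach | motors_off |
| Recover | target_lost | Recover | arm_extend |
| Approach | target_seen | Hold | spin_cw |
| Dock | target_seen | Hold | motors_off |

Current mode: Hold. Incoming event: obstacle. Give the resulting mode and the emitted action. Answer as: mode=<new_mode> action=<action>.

mode=Hold action=motors_off

current mode = Hold; filter table to that mode:
  (Hold, target_lost) → (Approach, announce)
  (Hold, arrived) → (Approach, spin_cw)
  (Hold, low_battery) → (Approach, arm_retract)
  (Hold, target_seen) → (Approach, announce)
  (Hold, obstacle) → (Hold, motors_off)  ← event matches
  (Hold, grasp_ok) → (Approach, motors_off)
event = obstacle selects (Hold, motors_off)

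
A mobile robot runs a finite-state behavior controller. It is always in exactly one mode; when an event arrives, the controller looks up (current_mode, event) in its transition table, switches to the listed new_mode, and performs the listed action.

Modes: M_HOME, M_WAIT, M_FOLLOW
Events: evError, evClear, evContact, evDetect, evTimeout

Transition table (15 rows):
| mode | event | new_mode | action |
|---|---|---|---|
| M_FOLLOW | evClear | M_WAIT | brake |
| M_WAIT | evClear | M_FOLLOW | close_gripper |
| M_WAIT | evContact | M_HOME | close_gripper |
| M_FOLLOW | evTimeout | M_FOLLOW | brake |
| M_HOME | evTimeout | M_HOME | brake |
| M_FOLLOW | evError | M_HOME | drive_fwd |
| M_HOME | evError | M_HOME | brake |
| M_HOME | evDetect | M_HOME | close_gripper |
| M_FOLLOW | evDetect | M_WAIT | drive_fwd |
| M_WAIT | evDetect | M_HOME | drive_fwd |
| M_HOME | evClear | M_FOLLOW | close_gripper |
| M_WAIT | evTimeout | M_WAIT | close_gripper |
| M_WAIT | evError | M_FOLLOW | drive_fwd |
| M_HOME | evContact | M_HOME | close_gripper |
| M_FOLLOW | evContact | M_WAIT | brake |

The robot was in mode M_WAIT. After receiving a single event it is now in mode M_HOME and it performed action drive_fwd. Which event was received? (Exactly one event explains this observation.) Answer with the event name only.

try evError: (M_WAIT, evError) → (M_FOLLOW, drive_fwd)
try evClear: (M_WAIT, evClear) → (M_FOLLOW, close_gripper)
try evContact: (M_WAIT, evContact) → (M_HOME, close_gripper)
try evDetect: (M_WAIT, evDetect) → (M_HOME, drive_fwd)  ← matches
try evTimeout: (M_WAIT, evTimeout) → (M_WAIT, close_gripper)

evDetect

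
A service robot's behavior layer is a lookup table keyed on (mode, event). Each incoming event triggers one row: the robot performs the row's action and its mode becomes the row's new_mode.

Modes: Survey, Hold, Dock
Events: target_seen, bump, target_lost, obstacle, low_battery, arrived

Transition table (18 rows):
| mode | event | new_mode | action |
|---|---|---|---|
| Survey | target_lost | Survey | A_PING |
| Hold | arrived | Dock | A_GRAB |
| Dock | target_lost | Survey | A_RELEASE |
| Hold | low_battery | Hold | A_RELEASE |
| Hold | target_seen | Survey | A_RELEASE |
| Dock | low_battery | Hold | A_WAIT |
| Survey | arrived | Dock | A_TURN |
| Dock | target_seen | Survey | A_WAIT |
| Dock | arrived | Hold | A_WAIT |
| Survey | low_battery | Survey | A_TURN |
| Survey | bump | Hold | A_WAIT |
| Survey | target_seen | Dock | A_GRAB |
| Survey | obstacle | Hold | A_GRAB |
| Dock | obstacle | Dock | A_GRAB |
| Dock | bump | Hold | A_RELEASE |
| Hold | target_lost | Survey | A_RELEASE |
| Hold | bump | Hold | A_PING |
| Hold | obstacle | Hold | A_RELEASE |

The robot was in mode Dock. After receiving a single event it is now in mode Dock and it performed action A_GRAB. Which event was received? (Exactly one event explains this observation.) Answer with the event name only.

obstacle

try target_seen: (Dock, target_seen) → (Survey, A_WAIT)
try bump: (Dock, bump) → (Hold, A_RELEASE)
try target_lost: (Dock, target_lost) → (Survey, A_RELEASE)
try obstacle: (Dock, obstacle) → (Dock, A_GRAB)  ← matches
try low_battery: (Dock, low_battery) → (Hold, A_WAIT)
try arrived: (Dock, arrived) → (Hold, A_WAIT)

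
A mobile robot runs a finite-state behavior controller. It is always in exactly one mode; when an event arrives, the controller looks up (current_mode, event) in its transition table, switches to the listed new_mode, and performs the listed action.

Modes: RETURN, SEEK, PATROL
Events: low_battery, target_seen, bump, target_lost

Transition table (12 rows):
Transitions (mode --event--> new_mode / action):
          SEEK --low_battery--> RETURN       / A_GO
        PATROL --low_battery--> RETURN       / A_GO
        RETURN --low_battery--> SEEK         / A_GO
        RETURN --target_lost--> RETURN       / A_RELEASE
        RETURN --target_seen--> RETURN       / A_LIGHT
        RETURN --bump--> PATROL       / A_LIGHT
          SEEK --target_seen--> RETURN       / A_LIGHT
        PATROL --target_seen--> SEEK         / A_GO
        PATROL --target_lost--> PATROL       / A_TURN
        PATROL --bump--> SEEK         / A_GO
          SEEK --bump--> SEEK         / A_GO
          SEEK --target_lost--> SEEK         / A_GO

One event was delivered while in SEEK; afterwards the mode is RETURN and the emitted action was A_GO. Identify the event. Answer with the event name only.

low_battery

try low_battery: (SEEK, low_battery) → (RETURN, A_GO)  ← matches
try target_seen: (SEEK, target_seen) → (RETURN, A_LIGHT)
try bump: (SEEK, bump) → (SEEK, A_GO)
try target_lost: (SEEK, target_lost) → (SEEK, A_GO)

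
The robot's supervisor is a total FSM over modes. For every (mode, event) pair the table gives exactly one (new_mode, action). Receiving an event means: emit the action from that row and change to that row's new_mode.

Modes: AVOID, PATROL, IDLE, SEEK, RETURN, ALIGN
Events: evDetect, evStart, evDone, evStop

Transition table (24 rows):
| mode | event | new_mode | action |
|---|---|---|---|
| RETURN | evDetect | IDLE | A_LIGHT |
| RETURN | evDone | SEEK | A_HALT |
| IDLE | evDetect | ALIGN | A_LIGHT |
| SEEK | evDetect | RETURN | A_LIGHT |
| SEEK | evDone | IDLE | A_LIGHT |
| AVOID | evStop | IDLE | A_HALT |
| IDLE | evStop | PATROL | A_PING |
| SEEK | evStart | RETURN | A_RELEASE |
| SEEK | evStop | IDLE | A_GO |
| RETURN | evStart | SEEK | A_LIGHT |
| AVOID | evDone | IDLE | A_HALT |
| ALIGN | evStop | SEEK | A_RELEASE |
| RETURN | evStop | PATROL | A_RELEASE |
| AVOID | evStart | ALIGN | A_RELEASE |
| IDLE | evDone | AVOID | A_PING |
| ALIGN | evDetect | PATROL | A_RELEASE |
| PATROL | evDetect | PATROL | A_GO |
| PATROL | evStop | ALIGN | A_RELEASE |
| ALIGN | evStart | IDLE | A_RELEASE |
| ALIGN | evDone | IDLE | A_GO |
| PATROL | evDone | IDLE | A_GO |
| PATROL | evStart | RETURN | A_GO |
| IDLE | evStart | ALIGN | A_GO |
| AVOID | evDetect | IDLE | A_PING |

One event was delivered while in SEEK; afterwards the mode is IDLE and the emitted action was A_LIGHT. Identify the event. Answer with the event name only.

evDone

try evDetect: (SEEK, evDetect) → (RETURN, A_LIGHT)
try evStart: (SEEK, evStart) → (RETURN, A_RELEASE)
try evDone: (SEEK, evDone) → (IDLE, A_LIGHT)  ← matches
try evStop: (SEEK, evStop) → (IDLE, A_GO)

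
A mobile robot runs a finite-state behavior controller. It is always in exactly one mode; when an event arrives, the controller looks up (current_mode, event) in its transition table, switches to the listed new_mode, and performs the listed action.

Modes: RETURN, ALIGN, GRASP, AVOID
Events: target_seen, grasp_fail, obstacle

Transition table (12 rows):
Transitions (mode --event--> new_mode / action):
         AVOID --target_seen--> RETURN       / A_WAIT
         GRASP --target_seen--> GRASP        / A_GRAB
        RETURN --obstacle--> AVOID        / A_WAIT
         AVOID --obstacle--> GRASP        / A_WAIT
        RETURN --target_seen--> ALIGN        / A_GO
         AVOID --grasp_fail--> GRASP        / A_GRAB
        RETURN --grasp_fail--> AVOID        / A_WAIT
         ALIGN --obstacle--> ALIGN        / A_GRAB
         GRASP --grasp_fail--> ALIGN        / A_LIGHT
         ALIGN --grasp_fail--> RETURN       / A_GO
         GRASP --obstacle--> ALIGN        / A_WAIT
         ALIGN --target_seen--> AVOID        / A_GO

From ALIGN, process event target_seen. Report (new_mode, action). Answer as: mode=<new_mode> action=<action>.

mode=AVOID action=A_GO

current mode = ALIGN; filter table to that mode:
  (ALIGN, obstacle) → (ALIGN, A_GRAB)
  (ALIGN, grasp_fail) → (RETURN, A_GO)
  (ALIGN, target_seen) → (AVOID, A_GO)  ← event matches
event = target_seen selects (AVOID, A_GO)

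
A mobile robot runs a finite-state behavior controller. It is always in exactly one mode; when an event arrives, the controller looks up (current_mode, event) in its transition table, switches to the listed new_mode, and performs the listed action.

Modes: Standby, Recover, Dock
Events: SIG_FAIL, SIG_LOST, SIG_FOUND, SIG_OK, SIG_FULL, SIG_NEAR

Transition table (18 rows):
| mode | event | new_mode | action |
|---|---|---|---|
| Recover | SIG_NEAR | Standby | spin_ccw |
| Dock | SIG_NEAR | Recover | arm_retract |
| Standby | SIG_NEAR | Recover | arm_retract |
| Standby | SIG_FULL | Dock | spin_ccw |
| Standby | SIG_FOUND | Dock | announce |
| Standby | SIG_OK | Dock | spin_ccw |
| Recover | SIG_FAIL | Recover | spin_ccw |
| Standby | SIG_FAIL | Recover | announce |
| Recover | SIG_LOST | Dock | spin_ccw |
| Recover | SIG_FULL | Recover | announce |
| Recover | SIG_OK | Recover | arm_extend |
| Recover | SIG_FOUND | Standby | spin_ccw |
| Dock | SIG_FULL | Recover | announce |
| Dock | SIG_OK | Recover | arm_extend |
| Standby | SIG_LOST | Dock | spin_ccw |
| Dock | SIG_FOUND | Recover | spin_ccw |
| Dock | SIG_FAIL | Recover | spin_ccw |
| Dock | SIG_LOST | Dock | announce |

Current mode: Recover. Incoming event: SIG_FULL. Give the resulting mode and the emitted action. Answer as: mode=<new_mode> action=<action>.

mode=Recover action=announce

current mode = Recover; filter table to that mode:
  (Recover, SIG_NEAR) → (Standby, spin_ccw)
  (Recover, SIG_FAIL) → (Recover, spin_ccw)
  (Recover, SIG_LOST) → (Dock, spin_ccw)
  (Recover, SIG_FULL) → (Recover, announce)  ← event matches
  (Recover, SIG_OK) → (Recover, arm_extend)
  (Recover, SIG_FOUND) → (Standby, spin_ccw)
event = SIG_FULL selects (Recover, announce)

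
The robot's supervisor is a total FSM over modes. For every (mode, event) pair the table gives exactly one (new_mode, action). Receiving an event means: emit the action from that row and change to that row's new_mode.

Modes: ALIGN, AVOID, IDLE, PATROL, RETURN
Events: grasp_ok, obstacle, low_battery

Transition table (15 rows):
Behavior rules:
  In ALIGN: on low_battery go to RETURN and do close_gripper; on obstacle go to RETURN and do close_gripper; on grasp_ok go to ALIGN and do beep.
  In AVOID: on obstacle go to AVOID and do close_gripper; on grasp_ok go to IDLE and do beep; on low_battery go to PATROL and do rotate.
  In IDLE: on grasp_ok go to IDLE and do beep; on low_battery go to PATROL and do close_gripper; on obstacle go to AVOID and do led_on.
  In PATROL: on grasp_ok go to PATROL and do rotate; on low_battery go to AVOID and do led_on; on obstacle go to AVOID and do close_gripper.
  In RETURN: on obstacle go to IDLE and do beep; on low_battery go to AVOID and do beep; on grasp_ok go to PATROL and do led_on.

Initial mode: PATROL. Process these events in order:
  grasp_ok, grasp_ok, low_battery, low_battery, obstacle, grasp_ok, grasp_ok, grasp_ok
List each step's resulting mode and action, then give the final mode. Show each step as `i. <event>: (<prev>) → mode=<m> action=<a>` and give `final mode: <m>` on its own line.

final mode: IDLE

1. grasp_ok: (PATROL) → mode=PATROL action=rotate
2. grasp_ok: (PATROL) → mode=PATROL action=rotate
3. low_battery: (PATROL) → mode=AVOID action=led_on
4. low_battery: (AVOID) → mode=PATROL action=rotate
5. obstacle: (PATROL) → mode=AVOID action=close_gripper
6. grasp_ok: (AVOID) → mode=IDLE action=beep
7. grasp_ok: (IDLE) → mode=IDLE action=beep
8. grasp_ok: (IDLE) → mode=IDLE action=beep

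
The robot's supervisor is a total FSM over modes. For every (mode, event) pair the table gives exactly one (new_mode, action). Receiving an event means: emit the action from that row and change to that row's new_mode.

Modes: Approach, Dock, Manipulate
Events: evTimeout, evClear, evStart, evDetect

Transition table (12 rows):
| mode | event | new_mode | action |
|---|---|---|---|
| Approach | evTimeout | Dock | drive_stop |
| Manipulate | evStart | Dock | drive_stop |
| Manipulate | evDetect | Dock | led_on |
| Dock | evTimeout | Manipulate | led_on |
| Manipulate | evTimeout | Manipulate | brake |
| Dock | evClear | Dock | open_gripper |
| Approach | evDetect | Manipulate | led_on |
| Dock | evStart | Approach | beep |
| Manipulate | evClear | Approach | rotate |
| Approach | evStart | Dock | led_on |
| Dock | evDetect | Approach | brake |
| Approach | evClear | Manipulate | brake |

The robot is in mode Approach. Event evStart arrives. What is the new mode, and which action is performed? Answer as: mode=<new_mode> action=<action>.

current mode = Approach; filter table to that mode:
  (Approach, evTimeout) → (Dock, drive_stop)
  (Approach, evDetect) → (Manipulate, led_on)
  (Approach, evStart) → (Dock, led_on)  ← event matches
  (Approach, evClear) → (Manipulate, brake)
event = evStart selects (Dock, led_on)

mode=Dock action=led_on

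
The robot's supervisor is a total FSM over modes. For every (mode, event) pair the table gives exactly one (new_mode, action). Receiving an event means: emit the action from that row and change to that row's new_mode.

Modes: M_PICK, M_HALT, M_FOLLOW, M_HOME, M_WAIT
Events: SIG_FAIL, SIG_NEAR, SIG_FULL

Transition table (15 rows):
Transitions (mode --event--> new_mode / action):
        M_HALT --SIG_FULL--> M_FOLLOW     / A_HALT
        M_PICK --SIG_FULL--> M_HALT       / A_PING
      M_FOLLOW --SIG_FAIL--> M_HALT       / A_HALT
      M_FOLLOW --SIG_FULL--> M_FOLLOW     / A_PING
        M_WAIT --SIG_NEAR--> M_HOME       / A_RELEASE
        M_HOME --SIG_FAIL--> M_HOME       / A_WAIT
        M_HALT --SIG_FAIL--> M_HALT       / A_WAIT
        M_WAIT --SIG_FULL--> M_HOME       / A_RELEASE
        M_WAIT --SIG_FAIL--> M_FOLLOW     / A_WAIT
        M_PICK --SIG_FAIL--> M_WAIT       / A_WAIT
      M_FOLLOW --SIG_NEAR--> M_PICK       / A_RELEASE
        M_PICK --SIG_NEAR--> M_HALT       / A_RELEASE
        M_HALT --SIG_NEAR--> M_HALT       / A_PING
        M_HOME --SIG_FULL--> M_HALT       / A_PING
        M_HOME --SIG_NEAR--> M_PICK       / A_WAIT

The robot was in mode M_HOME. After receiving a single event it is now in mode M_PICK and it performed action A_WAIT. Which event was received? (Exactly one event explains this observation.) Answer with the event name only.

try SIG_FAIL: (M_HOME, SIG_FAIL) → (M_HOME, A_WAIT)
try SIG_NEAR: (M_HOME, SIG_NEAR) → (M_PICK, A_WAIT)  ← matches
try SIG_FULL: (M_HOME, SIG_FULL) → (M_HALT, A_PING)

SIG_NEAR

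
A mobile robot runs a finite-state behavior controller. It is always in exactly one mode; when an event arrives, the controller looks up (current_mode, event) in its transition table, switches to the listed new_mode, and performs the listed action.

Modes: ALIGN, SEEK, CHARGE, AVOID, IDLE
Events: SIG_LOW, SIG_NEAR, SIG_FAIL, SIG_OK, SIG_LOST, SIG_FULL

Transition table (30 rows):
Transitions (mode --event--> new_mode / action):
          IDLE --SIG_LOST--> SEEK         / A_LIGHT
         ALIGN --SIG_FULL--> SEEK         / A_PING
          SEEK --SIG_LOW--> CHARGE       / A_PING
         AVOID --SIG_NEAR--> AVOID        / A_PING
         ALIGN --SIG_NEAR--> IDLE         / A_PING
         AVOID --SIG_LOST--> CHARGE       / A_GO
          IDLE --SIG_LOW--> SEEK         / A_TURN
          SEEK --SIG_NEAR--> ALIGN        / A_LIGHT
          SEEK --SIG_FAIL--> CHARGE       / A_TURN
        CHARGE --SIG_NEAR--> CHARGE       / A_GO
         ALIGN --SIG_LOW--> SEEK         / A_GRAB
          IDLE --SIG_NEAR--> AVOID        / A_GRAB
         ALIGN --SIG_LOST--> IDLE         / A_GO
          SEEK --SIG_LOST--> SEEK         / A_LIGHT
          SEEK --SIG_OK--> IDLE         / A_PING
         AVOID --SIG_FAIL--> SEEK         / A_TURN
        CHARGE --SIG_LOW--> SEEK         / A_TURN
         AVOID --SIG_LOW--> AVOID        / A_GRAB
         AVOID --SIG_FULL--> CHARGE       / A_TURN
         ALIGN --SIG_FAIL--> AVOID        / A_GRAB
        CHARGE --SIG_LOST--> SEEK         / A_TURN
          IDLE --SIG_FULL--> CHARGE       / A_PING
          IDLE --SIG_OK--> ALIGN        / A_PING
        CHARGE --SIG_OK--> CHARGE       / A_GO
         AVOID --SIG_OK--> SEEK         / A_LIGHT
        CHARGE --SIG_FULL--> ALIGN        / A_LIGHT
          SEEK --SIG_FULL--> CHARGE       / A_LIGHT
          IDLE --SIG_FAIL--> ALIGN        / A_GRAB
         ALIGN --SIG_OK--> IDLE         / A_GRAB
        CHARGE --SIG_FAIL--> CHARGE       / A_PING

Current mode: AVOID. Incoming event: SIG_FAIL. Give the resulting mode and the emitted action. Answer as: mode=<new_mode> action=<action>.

current mode = AVOID; filter table to that mode:
  (AVOID, SIG_NEAR) → (AVOID, A_PING)
  (AVOID, SIG_LOST) → (CHARGE, A_GO)
  (AVOID, SIG_FAIL) → (SEEK, A_TURN)  ← event matches
  (AVOID, SIG_LOW) → (AVOID, A_GRAB)
  (AVOID, SIG_FULL) → (CHARGE, A_TURN)
  (AVOID, SIG_OK) → (SEEK, A_LIGHT)
event = SIG_FAIL selects (SEEK, A_TURN)

mode=SEEK action=A_TURN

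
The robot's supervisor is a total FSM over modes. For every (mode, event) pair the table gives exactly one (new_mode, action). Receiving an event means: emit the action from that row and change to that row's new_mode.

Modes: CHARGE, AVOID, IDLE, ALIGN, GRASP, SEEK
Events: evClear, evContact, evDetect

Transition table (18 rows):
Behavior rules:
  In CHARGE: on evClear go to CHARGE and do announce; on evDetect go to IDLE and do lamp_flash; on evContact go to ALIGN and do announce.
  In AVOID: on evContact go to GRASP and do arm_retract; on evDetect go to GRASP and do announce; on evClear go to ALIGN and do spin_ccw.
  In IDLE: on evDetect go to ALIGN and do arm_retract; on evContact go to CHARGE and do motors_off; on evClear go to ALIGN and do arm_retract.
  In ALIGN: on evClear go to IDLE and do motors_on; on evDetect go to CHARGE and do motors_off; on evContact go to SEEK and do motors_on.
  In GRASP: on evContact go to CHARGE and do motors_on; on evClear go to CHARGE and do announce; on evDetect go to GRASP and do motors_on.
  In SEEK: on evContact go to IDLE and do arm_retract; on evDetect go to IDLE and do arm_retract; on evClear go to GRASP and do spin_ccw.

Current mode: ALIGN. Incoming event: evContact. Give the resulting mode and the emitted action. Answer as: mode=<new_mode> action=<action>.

current mode = ALIGN; filter table to that mode:
  (ALIGN, evClear) → (IDLE, motors_on)
  (ALIGN, evDetect) → (CHARGE, motors_off)
  (ALIGN, evContact) → (SEEK, motors_on)  ← event matches
event = evContact selects (SEEK, motors_on)

mode=SEEK action=motors_on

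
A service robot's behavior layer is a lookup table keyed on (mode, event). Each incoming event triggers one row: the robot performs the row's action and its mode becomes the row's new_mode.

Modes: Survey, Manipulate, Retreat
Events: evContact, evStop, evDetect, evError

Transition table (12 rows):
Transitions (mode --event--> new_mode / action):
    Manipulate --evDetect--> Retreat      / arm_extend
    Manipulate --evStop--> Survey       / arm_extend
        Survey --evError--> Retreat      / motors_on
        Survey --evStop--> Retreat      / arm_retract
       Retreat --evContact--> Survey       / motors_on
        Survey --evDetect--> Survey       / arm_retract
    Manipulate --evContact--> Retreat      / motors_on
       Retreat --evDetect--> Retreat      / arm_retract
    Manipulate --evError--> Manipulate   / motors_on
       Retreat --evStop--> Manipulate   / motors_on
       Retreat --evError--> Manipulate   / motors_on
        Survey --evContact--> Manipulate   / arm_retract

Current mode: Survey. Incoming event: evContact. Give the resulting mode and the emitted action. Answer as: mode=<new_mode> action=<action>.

current mode = Survey; filter table to that mode:
  (Survey, evError) → (Retreat, motors_on)
  (Survey, evStop) → (Retreat, arm_retract)
  (Survey, evDetect) → (Survey, arm_retract)
  (Survey, evContact) → (Manipulate, arm_retract)  ← event matches
event = evContact selects (Manipulate, arm_retract)

mode=Manipulate action=arm_retract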